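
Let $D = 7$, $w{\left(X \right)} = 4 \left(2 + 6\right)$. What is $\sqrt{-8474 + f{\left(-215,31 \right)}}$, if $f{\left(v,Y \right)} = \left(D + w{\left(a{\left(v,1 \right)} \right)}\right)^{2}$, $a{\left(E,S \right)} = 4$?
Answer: $i \sqrt{6953} \approx 83.385 i$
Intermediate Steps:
$w{\left(X \right)} = 32$ ($w{\left(X \right)} = 4 \cdot 8 = 32$)
$f{\left(v,Y \right)} = 1521$ ($f{\left(v,Y \right)} = \left(7 + 32\right)^{2} = 39^{2} = 1521$)
$\sqrt{-8474 + f{\left(-215,31 \right)}} = \sqrt{-8474 + 1521} = \sqrt{-6953} = i \sqrt{6953}$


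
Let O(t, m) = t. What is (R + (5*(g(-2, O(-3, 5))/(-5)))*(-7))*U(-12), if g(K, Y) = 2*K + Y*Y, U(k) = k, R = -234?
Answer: 2388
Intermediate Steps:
g(K, Y) = Y² + 2*K (g(K, Y) = 2*K + Y² = Y² + 2*K)
(R + (5*(g(-2, O(-3, 5))/(-5)))*(-7))*U(-12) = (-234 + (5*(((-3)² + 2*(-2))/(-5)))*(-7))*(-12) = (-234 + (5*((9 - 4)*(-⅕)))*(-7))*(-12) = (-234 + (5*(5*(-⅕)))*(-7))*(-12) = (-234 + (5*(-1))*(-7))*(-12) = (-234 - 5*(-7))*(-12) = (-234 + 35)*(-12) = -199*(-12) = 2388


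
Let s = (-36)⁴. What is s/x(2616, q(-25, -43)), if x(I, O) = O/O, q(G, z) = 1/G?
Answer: 1679616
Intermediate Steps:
x(I, O) = 1
s = 1679616
s/x(2616, q(-25, -43)) = 1679616/1 = 1679616*1 = 1679616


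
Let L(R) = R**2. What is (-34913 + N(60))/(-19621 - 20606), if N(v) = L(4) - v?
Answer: 34957/40227 ≈ 0.86899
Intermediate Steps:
N(v) = 16 - v (N(v) = 4**2 - v = 16 - v)
(-34913 + N(60))/(-19621 - 20606) = (-34913 + (16 - 1*60))/(-19621 - 20606) = (-34913 + (16 - 60))/(-40227) = (-34913 - 44)*(-1/40227) = -34957*(-1/40227) = 34957/40227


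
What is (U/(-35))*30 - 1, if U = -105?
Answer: 89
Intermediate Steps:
(U/(-35))*30 - 1 = -105/(-35)*30 - 1 = -105*(-1/35)*30 - 1 = 3*30 - 1 = 90 - 1 = 89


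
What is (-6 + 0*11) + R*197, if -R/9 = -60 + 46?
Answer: 24816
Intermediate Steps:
R = 126 (R = -9*(-60 + 46) = -9*(-14) = 126)
(-6 + 0*11) + R*197 = (-6 + 0*11) + 126*197 = (-6 + 0) + 24822 = -6 + 24822 = 24816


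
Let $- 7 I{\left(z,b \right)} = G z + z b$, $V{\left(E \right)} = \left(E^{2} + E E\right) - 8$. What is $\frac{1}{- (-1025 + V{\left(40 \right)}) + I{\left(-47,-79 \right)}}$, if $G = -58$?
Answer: $- \frac{7}{21608} \approx -0.00032395$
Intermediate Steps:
$V{\left(E \right)} = -8 + 2 E^{2}$ ($V{\left(E \right)} = \left(E^{2} + E^{2}\right) - 8 = 2 E^{2} - 8 = -8 + 2 E^{2}$)
$I{\left(z,b \right)} = \frac{58 z}{7} - \frac{b z}{7}$ ($I{\left(z,b \right)} = - \frac{- 58 z + z b}{7} = - \frac{- 58 z + b z}{7} = \frac{58 z}{7} - \frac{b z}{7}$)
$\frac{1}{- (-1025 + V{\left(40 \right)}) + I{\left(-47,-79 \right)}} = \frac{1}{- (-1025 - \left(8 - 2 \cdot 40^{2}\right)) + \frac{1}{7} \left(-47\right) \left(58 - -79\right)} = \frac{1}{- (-1025 + \left(-8 + 2 \cdot 1600\right)) + \frac{1}{7} \left(-47\right) \left(58 + 79\right)} = \frac{1}{- (-1025 + \left(-8 + 3200\right)) + \frac{1}{7} \left(-47\right) 137} = \frac{1}{- (-1025 + 3192) - \frac{6439}{7}} = \frac{1}{\left(-1\right) 2167 - \frac{6439}{7}} = \frac{1}{-2167 - \frac{6439}{7}} = \frac{1}{- \frac{21608}{7}} = - \frac{7}{21608}$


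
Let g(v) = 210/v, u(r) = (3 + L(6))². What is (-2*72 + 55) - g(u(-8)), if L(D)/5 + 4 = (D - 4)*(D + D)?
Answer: -944411/10609 ≈ -89.020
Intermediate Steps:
L(D) = -20 + 10*D*(-4 + D) (L(D) = -20 + 5*((D - 4)*(D + D)) = -20 + 5*((-4 + D)*(2*D)) = -20 + 5*(2*D*(-4 + D)) = -20 + 10*D*(-4 + D))
u(r) = 10609 (u(r) = (3 + (-20 - 40*6 + 10*6²))² = (3 + (-20 - 240 + 10*36))² = (3 + (-20 - 240 + 360))² = (3 + 100)² = 103² = 10609)
(-2*72 + 55) - g(u(-8)) = (-2*72 + 55) - 210/10609 = (-144 + 55) - 210/10609 = -89 - 1*210/10609 = -89 - 210/10609 = -944411/10609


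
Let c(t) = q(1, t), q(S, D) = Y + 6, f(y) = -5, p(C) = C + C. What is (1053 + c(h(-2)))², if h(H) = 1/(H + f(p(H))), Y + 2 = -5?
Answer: 1106704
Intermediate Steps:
p(C) = 2*C
Y = -7 (Y = -2 - 5 = -7)
q(S, D) = -1 (q(S, D) = -7 + 6 = -1)
h(H) = 1/(-5 + H) (h(H) = 1/(H - 5) = 1/(-5 + H))
c(t) = -1
(1053 + c(h(-2)))² = (1053 - 1)² = 1052² = 1106704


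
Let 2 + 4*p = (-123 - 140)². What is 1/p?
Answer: 4/69167 ≈ 5.7831e-5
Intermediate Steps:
p = 69167/4 (p = -½ + (-123 - 140)²/4 = -½ + (¼)*(-263)² = -½ + (¼)*69169 = -½ + 69169/4 = 69167/4 ≈ 17292.)
1/p = 1/(69167/4) = 4/69167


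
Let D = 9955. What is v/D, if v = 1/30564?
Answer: 1/304264620 ≈ 3.2866e-9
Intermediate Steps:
v = 1/30564 ≈ 3.2718e-5
v/D = (1/30564)/9955 = (1/30564)*(1/9955) = 1/304264620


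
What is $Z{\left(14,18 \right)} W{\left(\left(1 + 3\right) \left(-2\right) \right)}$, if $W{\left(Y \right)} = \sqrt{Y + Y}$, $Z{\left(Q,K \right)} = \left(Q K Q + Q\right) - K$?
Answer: $14096 i \approx 14096.0 i$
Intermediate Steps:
$Z{\left(Q,K \right)} = Q - K + K Q^{2}$ ($Z{\left(Q,K \right)} = \left(K Q Q + Q\right) - K = \left(K Q^{2} + Q\right) - K = \left(Q + K Q^{2}\right) - K = Q - K + K Q^{2}$)
$W{\left(Y \right)} = \sqrt{2} \sqrt{Y}$ ($W{\left(Y \right)} = \sqrt{2 Y} = \sqrt{2} \sqrt{Y}$)
$Z{\left(14,18 \right)} W{\left(\left(1 + 3\right) \left(-2\right) \right)} = \left(14 - 18 + 18 \cdot 14^{2}\right) \sqrt{2} \sqrt{\left(1 + 3\right) \left(-2\right)} = \left(14 - 18 + 18 \cdot 196\right) \sqrt{2} \sqrt{4 \left(-2\right)} = \left(14 - 18 + 3528\right) \sqrt{2} \sqrt{-8} = 3524 \sqrt{2} \cdot 2 i \sqrt{2} = 3524 \cdot 4 i = 14096 i$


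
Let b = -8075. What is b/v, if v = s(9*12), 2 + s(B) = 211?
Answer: -425/11 ≈ -38.636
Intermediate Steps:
s(B) = 209 (s(B) = -2 + 211 = 209)
v = 209
b/v = -8075/209 = -8075*1/209 = -425/11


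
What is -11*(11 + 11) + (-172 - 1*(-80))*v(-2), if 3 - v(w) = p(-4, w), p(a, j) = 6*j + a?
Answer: -1990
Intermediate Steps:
p(a, j) = a + 6*j
v(w) = 7 - 6*w (v(w) = 3 - (-4 + 6*w) = 3 + (4 - 6*w) = 7 - 6*w)
-11*(11 + 11) + (-172 - 1*(-80))*v(-2) = -11*(11 + 11) + (-172 - 1*(-80))*(7 - 6*(-2)) = -11*22 + (-172 + 80)*(7 + 12) = -242 - 92*19 = -242 - 1748 = -1990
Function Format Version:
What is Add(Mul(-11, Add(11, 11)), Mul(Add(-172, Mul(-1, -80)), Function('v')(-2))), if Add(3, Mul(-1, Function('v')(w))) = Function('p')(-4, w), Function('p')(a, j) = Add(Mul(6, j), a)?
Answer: -1990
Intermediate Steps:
Function('p')(a, j) = Add(a, Mul(6, j))
Function('v')(w) = Add(7, Mul(-6, w)) (Function('v')(w) = Add(3, Mul(-1, Add(-4, Mul(6, w)))) = Add(3, Add(4, Mul(-6, w))) = Add(7, Mul(-6, w)))
Add(Mul(-11, Add(11, 11)), Mul(Add(-172, Mul(-1, -80)), Function('v')(-2))) = Add(Mul(-11, Add(11, 11)), Mul(Add(-172, Mul(-1, -80)), Add(7, Mul(-6, -2)))) = Add(Mul(-11, 22), Mul(Add(-172, 80), Add(7, 12))) = Add(-242, Mul(-92, 19)) = Add(-242, -1748) = -1990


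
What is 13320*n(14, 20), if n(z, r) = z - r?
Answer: -79920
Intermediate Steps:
13320*n(14, 20) = 13320*(14 - 1*20) = 13320*(14 - 20) = 13320*(-6) = -79920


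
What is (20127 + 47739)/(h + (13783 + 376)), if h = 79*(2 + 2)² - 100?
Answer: 67866/15323 ≈ 4.4290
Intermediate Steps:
h = 1164 (h = 79*4² - 100 = 79*16 - 100 = 1264 - 100 = 1164)
(20127 + 47739)/(h + (13783 + 376)) = (20127 + 47739)/(1164 + (13783 + 376)) = 67866/(1164 + 14159) = 67866/15323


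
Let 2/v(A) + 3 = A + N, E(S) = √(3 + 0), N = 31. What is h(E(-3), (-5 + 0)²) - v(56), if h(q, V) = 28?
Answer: 1175/42 ≈ 27.976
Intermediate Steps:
E(S) = √3
v(A) = 2/(28 + A) (v(A) = 2/(-3 + (A + 31)) = 2/(-3 + (31 + A)) = 2/(28 + A))
h(E(-3), (-5 + 0)²) - v(56) = 28 - 2/(28 + 56) = 28 - 2/84 = 28 - 1*1/42 = 28 - 1/42 = 1175/42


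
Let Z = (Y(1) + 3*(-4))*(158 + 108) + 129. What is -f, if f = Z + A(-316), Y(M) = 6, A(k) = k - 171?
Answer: 1954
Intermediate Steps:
A(k) = -171 + k
Z = -1467 (Z = (6 + 3*(-4))*(158 + 108) + 129 = (6 - 12)*266 + 129 = -6*266 + 129 = -1596 + 129 = -1467)
f = -1954 (f = -1467 + (-171 - 316) = -1467 - 487 = -1954)
-f = -1*(-1954) = 1954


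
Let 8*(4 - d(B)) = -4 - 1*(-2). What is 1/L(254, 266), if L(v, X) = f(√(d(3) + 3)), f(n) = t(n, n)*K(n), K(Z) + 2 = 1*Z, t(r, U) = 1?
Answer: 8/13 + 2*√29/13 ≈ 1.4439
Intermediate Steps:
K(Z) = -2 + Z (K(Z) = -2 + 1*Z = -2 + Z)
d(B) = 17/4 (d(B) = 4 - (-4 - 1*(-2))/8 = 4 - (-4 + 2)/8 = 4 - ⅛*(-2) = 4 + ¼ = 17/4)
f(n) = -2 + n (f(n) = 1*(-2 + n) = -2 + n)
L(v, X) = -2 + √29/2 (L(v, X) = -2 + √(17/4 + 3) = -2 + √(29/4) = -2 + √29/2)
1/L(254, 266) = 1/(-2 + √29/2)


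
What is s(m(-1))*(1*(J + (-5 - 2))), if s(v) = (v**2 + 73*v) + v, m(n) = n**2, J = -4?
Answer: -825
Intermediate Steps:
s(v) = v**2 + 74*v
s(m(-1))*(1*(J + (-5 - 2))) = ((-1)**2*(74 + (-1)**2))*(1*(-4 + (-5 - 2))) = (1*(74 + 1))*(1*(-4 - 7)) = (1*75)*(1*(-11)) = 75*(-11) = -825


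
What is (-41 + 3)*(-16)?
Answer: 608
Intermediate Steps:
(-41 + 3)*(-16) = -38*(-16) = 608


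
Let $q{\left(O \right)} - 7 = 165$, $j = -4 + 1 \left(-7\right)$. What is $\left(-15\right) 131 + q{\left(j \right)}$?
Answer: $-1793$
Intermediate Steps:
$j = -11$ ($j = -4 - 7 = -11$)
$q{\left(O \right)} = 172$ ($q{\left(O \right)} = 7 + 165 = 172$)
$\left(-15\right) 131 + q{\left(j \right)} = \left(-15\right) 131 + 172 = -1965 + 172 = -1793$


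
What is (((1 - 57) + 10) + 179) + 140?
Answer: 273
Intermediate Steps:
(((1 - 57) + 10) + 179) + 140 = ((-56 + 10) + 179) + 140 = (-46 + 179) + 140 = 133 + 140 = 273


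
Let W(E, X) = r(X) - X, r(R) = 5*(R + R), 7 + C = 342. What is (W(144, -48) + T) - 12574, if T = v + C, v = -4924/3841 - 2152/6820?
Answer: -82991637133/6548905 ≈ -12673.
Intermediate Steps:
C = 335 (C = -7 + 342 = 335)
r(R) = 10*R (r(R) = 5*(2*R) = 10*R)
v = -10461878/6548905 (v = -4924*1/3841 - 2152*1/6820 = -4924/3841 - 538/1705 = -10461878/6548905 ≈ -1.5975)
T = 2183421297/6548905 (T = -10461878/6548905 + 335 = 2183421297/6548905 ≈ 333.40)
W(E, X) = 9*X (W(E, X) = 10*X - X = 9*X)
(W(144, -48) + T) - 12574 = (9*(-48) + 2183421297/6548905) - 12574 = (-432 + 2183421297/6548905) - 12574 = -645705663/6548905 - 12574 = -82991637133/6548905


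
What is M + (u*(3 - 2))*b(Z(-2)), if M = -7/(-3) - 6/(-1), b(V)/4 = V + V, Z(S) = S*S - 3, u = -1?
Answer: ⅓ ≈ 0.33333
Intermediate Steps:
Z(S) = -3 + S² (Z(S) = S² - 3 = -3 + S²)
b(V) = 8*V (b(V) = 4*(V + V) = 4*(2*V) = 8*V)
M = 25/3 (M = -7*(-⅓) - 6*(-1) = 7/3 + 6 = 25/3 ≈ 8.3333)
M + (u*(3 - 2))*b(Z(-2)) = 25/3 + (-(3 - 2))*(8*(-3 + (-2)²)) = 25/3 + (-1*1)*(8*(-3 + 4)) = 25/3 - 8 = ⅓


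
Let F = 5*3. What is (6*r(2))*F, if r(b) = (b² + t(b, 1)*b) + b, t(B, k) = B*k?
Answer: 900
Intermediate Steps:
F = 15
r(b) = b + 2*b² (r(b) = (b² + (b*1)*b) + b = (b² + b*b) + b = (b² + b²) + b = 2*b² + b = b + 2*b²)
(6*r(2))*F = (6*(2*(1 + 2*2)))*15 = (6*(2*(1 + 4)))*15 = (6*(2*5))*15 = (6*10)*15 = 60*15 = 900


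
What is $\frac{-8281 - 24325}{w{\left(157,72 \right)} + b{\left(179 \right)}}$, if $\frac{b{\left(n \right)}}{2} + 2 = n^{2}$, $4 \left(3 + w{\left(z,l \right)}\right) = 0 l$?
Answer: $- \frac{32606}{64075} \approx -0.50887$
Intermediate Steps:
$w{\left(z,l \right)} = -3$ ($w{\left(z,l \right)} = -3 + \frac{0 l}{4} = -3 + \frac{1}{4} \cdot 0 = -3 + 0 = -3$)
$b{\left(n \right)} = -4 + 2 n^{2}$
$\frac{-8281 - 24325}{w{\left(157,72 \right)} + b{\left(179 \right)}} = \frac{-8281 - 24325}{-3 - \left(4 - 2 \cdot 179^{2}\right)} = - \frac{32606}{-3 + \left(-4 + 2 \cdot 32041\right)} = - \frac{32606}{-3 + \left(-4 + 64082\right)} = - \frac{32606}{-3 + 64078} = - \frac{32606}{64075}$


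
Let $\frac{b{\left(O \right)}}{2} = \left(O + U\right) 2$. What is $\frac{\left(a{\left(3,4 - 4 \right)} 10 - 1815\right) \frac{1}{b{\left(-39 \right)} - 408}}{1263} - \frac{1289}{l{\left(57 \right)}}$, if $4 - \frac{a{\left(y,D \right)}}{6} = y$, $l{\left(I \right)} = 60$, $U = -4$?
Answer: $- \frac{7867823}{366270} \approx -21.481$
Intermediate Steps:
$b{\left(O \right)} = -16 + 4 O$ ($b{\left(O \right)} = 2 \left(O - 4\right) 2 = 2 \left(-4 + O\right) 2 = 2 \left(-8 + 2 O\right) = -16 + 4 O$)
$a{\left(y,D \right)} = 24 - 6 y$
$\frac{\left(a{\left(3,4 - 4 \right)} 10 - 1815\right) \frac{1}{b{\left(-39 \right)} - 408}}{1263} - \frac{1289}{l{\left(57 \right)}} = \frac{\left(\left(24 - 18\right) 10 - 1815\right) \frac{1}{\left(-16 + 4 \left(-39\right)\right) - 408}}{1263} - \frac{1289}{60} = \frac{\left(24 - 18\right) 10 - 1815}{\left(-16 - 156\right) - 408} \cdot \frac{1}{1263} - \frac{1289}{60} = \frac{6 \cdot 10 - 1815}{-172 - 408} \cdot \frac{1}{1263} - \frac{1289}{60} = \frac{60 - 1815}{-580} \cdot \frac{1}{1263} - \frac{1289}{60} = \left(-1755\right) \left(- \frac{1}{580}\right) \frac{1}{1263} - \frac{1289}{60} = \frac{351}{116} \cdot \frac{1}{1263} - \frac{1289}{60} = \frac{117}{48836} - \frac{1289}{60} = - \frac{7867823}{366270}$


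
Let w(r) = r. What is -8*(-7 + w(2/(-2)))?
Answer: 64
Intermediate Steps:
-8*(-7 + w(2/(-2))) = -8*(-7 + 2/(-2)) = -8*(-7 + 2*(-1/2)) = -8*(-7 - 1) = -8*(-8) = 64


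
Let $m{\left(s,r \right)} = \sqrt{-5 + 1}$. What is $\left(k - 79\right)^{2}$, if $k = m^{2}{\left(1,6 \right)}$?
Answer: $6889$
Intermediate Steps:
$m{\left(s,r \right)} = 2 i$ ($m{\left(s,r \right)} = \sqrt{-4} = 2 i$)
$k = -4$ ($k = \left(2 i\right)^{2} = -4$)
$\left(k - 79\right)^{2} = \left(-4 - 79\right)^{2} = \left(-83\right)^{2} = 6889$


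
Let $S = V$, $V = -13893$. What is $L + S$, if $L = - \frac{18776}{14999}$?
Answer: $- \frac{208399883}{14999} \approx -13894.0$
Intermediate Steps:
$L = - \frac{18776}{14999}$ ($L = \left(-18776\right) \frac{1}{14999} = - \frac{18776}{14999} \approx -1.2518$)
$S = -13893$
$L + S = - \frac{18776}{14999} - 13893 = - \frac{208399883}{14999}$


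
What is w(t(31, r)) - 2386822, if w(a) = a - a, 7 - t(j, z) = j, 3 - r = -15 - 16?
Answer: -2386822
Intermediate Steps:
r = 34 (r = 3 - (-15 - 16) = 3 - 1*(-31) = 3 + 31 = 34)
t(j, z) = 7 - j
w(a) = 0
w(t(31, r)) - 2386822 = 0 - 2386822 = -2386822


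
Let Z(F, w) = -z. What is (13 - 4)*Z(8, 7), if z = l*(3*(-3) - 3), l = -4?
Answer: -432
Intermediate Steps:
z = 48 (z = -4*(3*(-3) - 3) = -4*(-9 - 3) = -4*(-12) = 48)
Z(F, w) = -48 (Z(F, w) = -1*48 = -48)
(13 - 4)*Z(8, 7) = (13 - 4)*(-48) = 9*(-48) = -432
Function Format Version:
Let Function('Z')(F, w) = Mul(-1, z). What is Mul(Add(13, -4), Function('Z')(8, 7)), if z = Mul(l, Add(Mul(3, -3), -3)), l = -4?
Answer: -432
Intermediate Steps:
z = 48 (z = Mul(-4, Add(Mul(3, -3), -3)) = Mul(-4, Add(-9, -3)) = Mul(-4, -12) = 48)
Function('Z')(F, w) = -48 (Function('Z')(F, w) = Mul(-1, 48) = -48)
Mul(Add(13, -4), Function('Z')(8, 7)) = Mul(Add(13, -4), -48) = Mul(9, -48) = -432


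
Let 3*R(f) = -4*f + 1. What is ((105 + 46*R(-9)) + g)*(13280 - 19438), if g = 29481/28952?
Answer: -180074166533/43428 ≈ -4.1465e+6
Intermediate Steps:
g = 29481/28952 (g = 29481*(1/28952) = 29481/28952 ≈ 1.0183)
R(f) = ⅓ - 4*f/3 (R(f) = (-4*f + 1)/3 = (1 - 4*f)/3 = ⅓ - 4*f/3)
((105 + 46*R(-9)) + g)*(13280 - 19438) = ((105 + 46*(⅓ - 4/3*(-9))) + 29481/28952)*(13280 - 19438) = ((105 + 46*(⅓ + 12)) + 29481/28952)*(-6158) = ((105 + 46*(37/3)) + 29481/28952)*(-6158) = ((105 + 1702/3) + 29481/28952)*(-6158) = (2017/3 + 29481/28952)*(-6158) = (58484627/86856)*(-6158) = -180074166533/43428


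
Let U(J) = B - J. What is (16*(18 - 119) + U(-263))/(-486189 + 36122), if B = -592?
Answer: 1945/450067 ≈ 0.0043216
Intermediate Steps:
U(J) = -592 - J
(16*(18 - 119) + U(-263))/(-486189 + 36122) = (16*(18 - 119) + (-592 - 1*(-263)))/(-486189 + 36122) = (16*(-101) + (-592 + 263))/(-450067) = (-1616 - 329)*(-1/450067) = -1945*(-1/450067) = 1945/450067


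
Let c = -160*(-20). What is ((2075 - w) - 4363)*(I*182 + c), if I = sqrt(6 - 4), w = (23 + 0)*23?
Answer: -9014400 - 512694*sqrt(2) ≈ -9.7395e+6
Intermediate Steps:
w = 529 (w = 23*23 = 529)
c = 3200
I = sqrt(2) ≈ 1.4142
((2075 - w) - 4363)*(I*182 + c) = ((2075 - 1*529) - 4363)*(sqrt(2)*182 + 3200) = ((2075 - 529) - 4363)*(182*sqrt(2) + 3200) = (1546 - 4363)*(3200 + 182*sqrt(2)) = -2817*(3200 + 182*sqrt(2)) = -9014400 - 512694*sqrt(2)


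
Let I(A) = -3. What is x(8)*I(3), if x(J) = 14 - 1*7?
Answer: -21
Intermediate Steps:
x(J) = 7 (x(J) = 14 - 7 = 7)
x(8)*I(3) = 7*(-3) = -21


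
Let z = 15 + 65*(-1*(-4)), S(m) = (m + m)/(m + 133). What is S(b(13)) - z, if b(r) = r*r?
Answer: -41356/151 ≈ -273.88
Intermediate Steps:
b(r) = r**2
S(m) = 2*m/(133 + m) (S(m) = (2*m)/(133 + m) = 2*m/(133 + m))
z = 275 (z = 15 + 65*4 = 15 + 260 = 275)
S(b(13)) - z = 2*13**2/(133 + 13**2) - 1*275 = 2*169/(133 + 169) - 275 = 2*169/302 - 275 = 2*169*(1/302) - 275 = 169/151 - 275 = -41356/151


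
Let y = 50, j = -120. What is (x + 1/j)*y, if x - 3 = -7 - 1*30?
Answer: -20405/12 ≈ -1700.4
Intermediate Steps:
x = -34 (x = 3 + (-7 - 1*30) = 3 + (-7 - 30) = 3 - 37 = -34)
(x + 1/j)*y = (-34 + 1/(-120))*50 = (-34 - 1/120)*50 = -4081/120*50 = -20405/12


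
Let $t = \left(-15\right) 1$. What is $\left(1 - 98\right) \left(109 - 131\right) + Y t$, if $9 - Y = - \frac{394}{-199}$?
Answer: $\frac{403711}{199} \approx 2028.7$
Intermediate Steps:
$Y = \frac{1397}{199}$ ($Y = 9 - - \frac{394}{-199} = 9 - \left(-394\right) \left(- \frac{1}{199}\right) = 9 - \frac{394}{199} = \frac{1397}{199} \approx 7.0201$)
$t = -15$
$\left(1 - 98\right) \left(109 - 131\right) + Y t = \left(1 - 98\right) \left(109 - 131\right) + \frac{1397}{199} \left(-15\right) = \left(-97\right) \left(-22\right) - \frac{20955}{199} = 2134 - \frac{20955}{199} = \frac{403711}{199}$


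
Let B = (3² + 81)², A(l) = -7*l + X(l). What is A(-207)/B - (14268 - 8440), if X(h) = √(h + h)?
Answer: -5245039/900 + I*√46/2700 ≈ -5827.8 + 0.002512*I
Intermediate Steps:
X(h) = √2*√h (X(h) = √(2*h) = √2*√h)
A(l) = -7*l + √2*√l
B = 8100 (B = (9 + 81)² = 90² = 8100)
A(-207)/B - (14268 - 8440) = (-7*(-207) + √2*√(-207))/8100 - (14268 - 8440) = (1449 + √2*(3*I*√23))*(1/8100) - 1*5828 = (1449 + 3*I*√46)*(1/8100) - 5828 = (161/900 + I*√46/2700) - 5828 = -5245039/900 + I*√46/2700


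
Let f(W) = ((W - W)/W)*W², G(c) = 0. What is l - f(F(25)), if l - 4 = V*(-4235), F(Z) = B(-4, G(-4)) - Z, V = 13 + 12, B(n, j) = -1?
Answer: -105871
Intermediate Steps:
V = 25
F(Z) = -1 - Z
f(W) = 0 (f(W) = (0/W)*W² = 0*W² = 0)
l = -105871 (l = 4 + 25*(-4235) = 4 - 105875 = -105871)
l - f(F(25)) = -105871 - 1*0 = -105871 + 0 = -105871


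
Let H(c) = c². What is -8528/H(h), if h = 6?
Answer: -2132/9 ≈ -236.89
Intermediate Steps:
-8528/H(h) = -8528/(6²) = -8528/36 = -8528*1/36 = -2132/9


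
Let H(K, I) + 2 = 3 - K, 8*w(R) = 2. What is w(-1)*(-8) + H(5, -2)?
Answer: -6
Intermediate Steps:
w(R) = ¼ (w(R) = (⅛)*2 = ¼)
H(K, I) = 1 - K (H(K, I) = -2 + (3 - K) = 1 - K)
w(-1)*(-8) + H(5, -2) = (¼)*(-8) + (1 - 1*5) = -2 + (1 - 5) = -2 - 4 = -6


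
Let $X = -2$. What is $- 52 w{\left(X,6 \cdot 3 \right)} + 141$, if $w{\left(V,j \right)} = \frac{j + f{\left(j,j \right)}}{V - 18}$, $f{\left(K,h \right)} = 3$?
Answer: $\frac{978}{5} \approx 195.6$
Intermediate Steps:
$w{\left(V,j \right)} = \frac{3 + j}{-18 + V}$ ($w{\left(V,j \right)} = \frac{j + 3}{V - 18} = \frac{3 + j}{-18 + V}$)
$- 52 w{\left(X,6 \cdot 3 \right)} + 141 = - 52 \frac{3 + 6 \cdot 3}{-18 - 2} + 141 = - 52 \frac{3 + 18}{-20} + 141 = - 52 \left(\left(- \frac{1}{20}\right) 21\right) + 141 = \left(-52\right) \left(- \frac{21}{20}\right) + 141 = \frac{273}{5} + 141 = \frac{978}{5}$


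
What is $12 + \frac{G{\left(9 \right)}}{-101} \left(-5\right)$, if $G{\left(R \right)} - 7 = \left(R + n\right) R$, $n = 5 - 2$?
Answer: $\frac{1787}{101} \approx 17.693$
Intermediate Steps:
$n = 3$ ($n = 5 - 2 = 3$)
$G{\left(R \right)} = 7 + R \left(3 + R\right)$ ($G{\left(R \right)} = 7 + \left(R + 3\right) R = 7 + \left(3 + R\right) R = 7 + R \left(3 + R\right)$)
$12 + \frac{G{\left(9 \right)}}{-101} \left(-5\right) = 12 + \frac{7 + 9^{2} + 3 \cdot 9}{-101} \left(-5\right) = 12 + \left(7 + 81 + 27\right) \left(- \frac{1}{101}\right) \left(-5\right) = 12 + 115 \left(- \frac{1}{101}\right) \left(-5\right) = 12 - - \frac{575}{101} = 12 + \frac{575}{101} = \frac{1787}{101}$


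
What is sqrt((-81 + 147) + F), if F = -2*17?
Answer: 4*sqrt(2) ≈ 5.6569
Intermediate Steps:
F = -34
sqrt((-81 + 147) + F) = sqrt((-81 + 147) - 34) = sqrt(66 - 34) = sqrt(32) = 4*sqrt(2)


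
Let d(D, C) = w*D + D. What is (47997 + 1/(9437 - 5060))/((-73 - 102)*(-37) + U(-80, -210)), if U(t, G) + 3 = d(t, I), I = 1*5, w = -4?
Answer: 105041435/14689212 ≈ 7.1509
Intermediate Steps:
I = 5
d(D, C) = -3*D (d(D, C) = -4*D + D = -3*D)
U(t, G) = -3 - 3*t
(47997 + 1/(9437 - 5060))/((-73 - 102)*(-37) + U(-80, -210)) = (47997 + 1/(9437 - 5060))/((-73 - 102)*(-37) + (-3 - 3*(-80))) = (47997 + 1/4377)/(-175*(-37) + (-3 + 240)) = (47997 + 1/4377)/(6475 + 237) = (210082870/4377)/6712 = (210082870/4377)*(1/6712) = 105041435/14689212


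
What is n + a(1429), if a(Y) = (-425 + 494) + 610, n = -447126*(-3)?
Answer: 1342057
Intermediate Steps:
n = 1341378
a(Y) = 679 (a(Y) = 69 + 610 = 679)
n + a(1429) = 1341378 + 679 = 1342057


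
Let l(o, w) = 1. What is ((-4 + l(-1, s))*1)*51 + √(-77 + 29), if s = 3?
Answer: -153 + 4*I*√3 ≈ -153.0 + 6.9282*I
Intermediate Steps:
((-4 + l(-1, s))*1)*51 + √(-77 + 29) = ((-4 + 1)*1)*51 + √(-77 + 29) = -3*1*51 + √(-48) = -3*51 + 4*I*√3 = -153 + 4*I*√3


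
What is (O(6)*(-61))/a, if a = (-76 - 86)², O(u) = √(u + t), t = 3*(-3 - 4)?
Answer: -61*I*√15/26244 ≈ -0.0090021*I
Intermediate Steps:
t = -21 (t = 3*(-7) = -21)
O(u) = √(-21 + u) (O(u) = √(u - 21) = √(-21 + u))
a = 26244 (a = (-162)² = 26244)
(O(6)*(-61))/a = (√(-21 + 6)*(-61))/26244 = (√(-15)*(-61))*(1/26244) = ((I*√15)*(-61))*(1/26244) = -61*I*√15*(1/26244) = -61*I*√15/26244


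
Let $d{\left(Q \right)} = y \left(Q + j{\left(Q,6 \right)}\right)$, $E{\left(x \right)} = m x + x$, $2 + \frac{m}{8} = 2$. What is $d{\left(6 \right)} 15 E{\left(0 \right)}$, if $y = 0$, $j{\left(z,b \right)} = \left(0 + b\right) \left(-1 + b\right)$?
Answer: $0$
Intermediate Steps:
$j{\left(z,b \right)} = b \left(-1 + b\right)$
$m = 0$ ($m = -16 + 8 \cdot 2 = -16 + 16 = 0$)
$E{\left(x \right)} = x$ ($E{\left(x \right)} = 0 x + x = 0 + x = x$)
$d{\left(Q \right)} = 0$ ($d{\left(Q \right)} = 0 \left(Q + 6 \left(-1 + 6\right)\right) = 0 \left(Q + 6 \cdot 5\right) = 0 \left(Q + 30\right) = 0 \left(30 + Q\right) = 0$)
$d{\left(6 \right)} 15 E{\left(0 \right)} = 0 \cdot 15 \cdot 0 = 0 \cdot 0 = 0$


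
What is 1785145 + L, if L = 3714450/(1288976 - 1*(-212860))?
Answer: 446833123445/250306 ≈ 1.7851e+6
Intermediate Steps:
L = 619075/250306 (L = 3714450/(1288976 + 212860) = 3714450/1501836 = 3714450*(1/1501836) = 619075/250306 ≈ 2.4733)
1785145 + L = 1785145 + 619075/250306 = 446833123445/250306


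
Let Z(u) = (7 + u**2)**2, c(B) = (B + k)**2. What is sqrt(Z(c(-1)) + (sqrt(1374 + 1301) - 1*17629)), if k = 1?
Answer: sqrt(-17580 + 5*sqrt(107)) ≈ 132.39*I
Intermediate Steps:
c(B) = (1 + B)**2 (c(B) = (B + 1)**2 = (1 + B)**2)
sqrt(Z(c(-1)) + (sqrt(1374 + 1301) - 1*17629)) = sqrt((7 + ((1 - 1)**2)**2)**2 + (sqrt(1374 + 1301) - 1*17629)) = sqrt((7 + (0**2)**2)**2 + (sqrt(2675) - 17629)) = sqrt((7 + 0**2)**2 + (5*sqrt(107) - 17629)) = sqrt((7 + 0)**2 + (-17629 + 5*sqrt(107))) = sqrt(7**2 + (-17629 + 5*sqrt(107))) = sqrt(49 + (-17629 + 5*sqrt(107))) = sqrt(-17580 + 5*sqrt(107))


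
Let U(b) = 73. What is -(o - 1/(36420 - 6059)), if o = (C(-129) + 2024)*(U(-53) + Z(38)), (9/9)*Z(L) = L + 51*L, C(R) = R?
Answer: -117887360654/30361 ≈ -3.8829e+6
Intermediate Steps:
Z(L) = 52*L (Z(L) = L + 51*L = 52*L)
o = 3882855 (o = (-129 + 2024)*(73 + 52*38) = 1895*(73 + 1976) = 1895*2049 = 3882855)
-(o - 1/(36420 - 6059)) = -(3882855 - 1/(36420 - 6059)) = -(3882855 - 1/30361) = -1*117887360654/30361 = -117887360654/30361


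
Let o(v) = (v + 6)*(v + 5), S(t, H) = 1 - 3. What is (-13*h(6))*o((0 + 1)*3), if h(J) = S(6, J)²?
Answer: -3744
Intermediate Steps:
S(t, H) = -2
o(v) = (5 + v)*(6 + v) (o(v) = (6 + v)*(5 + v) = (5 + v)*(6 + v))
h(J) = 4 (h(J) = (-2)² = 4)
(-13*h(6))*o((0 + 1)*3) = (-13*4)*(30 + ((0 + 1)*3)² + 11*((0 + 1)*3)) = -52*(30 + (1*3)² + 11*(1*3)) = -52*(30 + 3² + 11*3) = -52*(30 + 9 + 33) = -52*72 = -3744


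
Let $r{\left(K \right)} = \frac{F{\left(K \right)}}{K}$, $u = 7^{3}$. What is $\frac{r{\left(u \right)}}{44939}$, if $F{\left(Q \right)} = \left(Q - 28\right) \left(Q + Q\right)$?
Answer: $\frac{630}{44939} \approx 0.014019$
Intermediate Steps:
$u = 343$
$F{\left(Q \right)} = 2 Q \left(-28 + Q\right)$ ($F{\left(Q \right)} = \left(-28 + Q\right) 2 Q = 2 Q \left(-28 + Q\right)$)
$r{\left(K \right)} = -56 + 2 K$ ($r{\left(K \right)} = \frac{2 K \left(-28 + K\right)}{K} = -56 + 2 K$)
$\frac{r{\left(u \right)}}{44939} = \frac{-56 + 2 \cdot 343}{44939} = \left(-56 + 686\right) \frac{1}{44939} = 630 \cdot \frac{1}{44939} = \frac{630}{44939}$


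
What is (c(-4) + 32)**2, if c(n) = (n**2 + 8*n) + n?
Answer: 144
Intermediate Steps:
c(n) = n**2 + 9*n
(c(-4) + 32)**2 = (-4*(9 - 4) + 32)**2 = (-4*5 + 32)**2 = (-20 + 32)**2 = 12**2 = 144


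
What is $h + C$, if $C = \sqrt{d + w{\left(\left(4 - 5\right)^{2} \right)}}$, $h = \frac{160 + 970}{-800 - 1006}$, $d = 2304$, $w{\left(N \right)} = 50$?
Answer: $- \frac{565}{903} + \sqrt{2354} \approx 47.892$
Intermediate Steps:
$h = - \frac{565}{903}$ ($h = \frac{1130}{-1806} = 1130 \left(- \frac{1}{1806}\right) = - \frac{565}{903} \approx -0.62569$)
$C = \sqrt{2354}$ ($C = \sqrt{2304 + 50} = \sqrt{2354} \approx 48.518$)
$h + C = - \frac{565}{903} + \sqrt{2354}$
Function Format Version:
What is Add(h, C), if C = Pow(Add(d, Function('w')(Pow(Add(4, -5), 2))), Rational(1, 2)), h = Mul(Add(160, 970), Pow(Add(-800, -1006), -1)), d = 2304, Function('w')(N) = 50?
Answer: Add(Rational(-565, 903), Pow(2354, Rational(1, 2))) ≈ 47.892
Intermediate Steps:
h = Rational(-565, 903) (h = Mul(1130, Pow(-1806, -1)) = Mul(1130, Rational(-1, 1806)) = Rational(-565, 903) ≈ -0.62569)
C = Pow(2354, Rational(1, 2)) (C = Pow(Add(2304, 50), Rational(1, 2)) = Pow(2354, Rational(1, 2)) ≈ 48.518)
Add(h, C) = Add(Rational(-565, 903), Pow(2354, Rational(1, 2)))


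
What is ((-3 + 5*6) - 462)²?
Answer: 189225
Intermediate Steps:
((-3 + 5*6) - 462)² = ((-3 + 30) - 462)² = (27 - 462)² = (-435)² = 189225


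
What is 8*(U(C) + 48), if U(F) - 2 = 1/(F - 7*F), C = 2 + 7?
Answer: 10796/27 ≈ 399.85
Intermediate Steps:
C = 9
U(F) = 2 - 1/(6*F) (U(F) = 2 + 1/(F - 7*F) = 2 + 1/(-6*F) = 2 - 1/(6*F))
8*(U(C) + 48) = 8*((2 - ⅙/9) + 48) = 8*((2 - ⅙*⅑) + 48) = 8*((2 - 1/54) + 48) = 8*(107/54 + 48) = 8*(2699/54) = 10796/27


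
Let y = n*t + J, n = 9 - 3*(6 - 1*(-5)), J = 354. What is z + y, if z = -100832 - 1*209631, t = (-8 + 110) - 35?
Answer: -311717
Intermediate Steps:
n = -24 (n = 9 - 3*(6 + 5) = 9 - 3*11 = 9 - 33 = -24)
t = 67 (t = 102 - 35 = 67)
y = -1254 (y = -24*67 + 354 = -1608 + 354 = -1254)
z = -310463 (z = -100832 - 209631 = -310463)
z + y = -310463 - 1254 = -311717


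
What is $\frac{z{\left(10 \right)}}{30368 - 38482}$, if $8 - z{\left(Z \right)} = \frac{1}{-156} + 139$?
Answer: $\frac{20435}{1265784} \approx 0.016144$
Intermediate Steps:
$z{\left(Z \right)} = - \frac{20435}{156}$ ($z{\left(Z \right)} = 8 - \left(\frac{1}{-156} + 139\right) = 8 - \left(- \frac{1}{156} + 139\right) = 8 - \frac{21683}{156} = - \frac{20435}{156}$)
$\frac{z{\left(10 \right)}}{30368 - 38482} = - \frac{20435}{156 \left(30368 - 38482\right)} = - \frac{20435}{156 \left(-8114\right)} = \left(- \frac{20435}{156}\right) \left(- \frac{1}{8114}\right) = \frac{20435}{1265784}$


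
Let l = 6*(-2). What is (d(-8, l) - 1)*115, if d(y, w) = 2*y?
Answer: -1955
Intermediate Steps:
l = -12
(d(-8, l) - 1)*115 = (2*(-8) - 1)*115 = (-16 - 1)*115 = -17*115 = -1955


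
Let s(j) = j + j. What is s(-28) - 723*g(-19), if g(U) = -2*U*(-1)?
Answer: 27418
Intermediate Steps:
s(j) = 2*j
g(U) = 2*U
s(-28) - 723*g(-19) = 2*(-28) - 1446*(-19) = -56 - 723*(-38) = -56 + 27474 = 27418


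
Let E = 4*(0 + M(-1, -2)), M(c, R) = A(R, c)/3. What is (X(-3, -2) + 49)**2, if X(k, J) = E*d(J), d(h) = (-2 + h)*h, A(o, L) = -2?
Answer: 6889/9 ≈ 765.44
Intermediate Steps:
d(h) = h*(-2 + h)
M(c, R) = -2/3
E = -8/3 (E = 4*(0 - 2/3) = 4*(-2/3) = -8/3 ≈ -2.6667)
X(k, J) = -8*J*(-2 + J)/3
(X(-3, -2) + 49)**2 = ((8/3)*(-2)*(2 - 1*(-2)) + 49)**2 = ((8/3)*(-2)*(2 + 2) + 49)**2 = ((8/3)*(-2)*4 + 49)**2 = (-64/3 + 49)**2 = (83/3)**2 = 6889/9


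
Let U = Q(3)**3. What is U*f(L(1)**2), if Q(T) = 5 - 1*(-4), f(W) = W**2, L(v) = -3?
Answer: 59049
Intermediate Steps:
Q(T) = 9 (Q(T) = 5 + 4 = 9)
U = 729 (U = 9**3 = 729)
U*f(L(1)**2) = 729*((-3)**2)**2 = 729*9**2 = 729*81 = 59049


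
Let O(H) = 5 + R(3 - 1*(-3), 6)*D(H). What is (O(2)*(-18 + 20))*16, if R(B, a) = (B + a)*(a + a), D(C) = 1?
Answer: 4768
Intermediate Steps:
R(B, a) = 2*a*(B + a) (R(B, a) = (B + a)*(2*a) = 2*a*(B + a))
O(H) = 149 (O(H) = 5 + (2*6*((3 - 1*(-3)) + 6))*1 = 5 + (2*6*((3 + 3) + 6))*1 = 5 + (2*6*(6 + 6))*1 = 5 + (2*6*12)*1 = 5 + 144*1 = 5 + 144 = 149)
(O(2)*(-18 + 20))*16 = (149*(-18 + 20))*16 = (149*2)*16 = 298*16 = 4768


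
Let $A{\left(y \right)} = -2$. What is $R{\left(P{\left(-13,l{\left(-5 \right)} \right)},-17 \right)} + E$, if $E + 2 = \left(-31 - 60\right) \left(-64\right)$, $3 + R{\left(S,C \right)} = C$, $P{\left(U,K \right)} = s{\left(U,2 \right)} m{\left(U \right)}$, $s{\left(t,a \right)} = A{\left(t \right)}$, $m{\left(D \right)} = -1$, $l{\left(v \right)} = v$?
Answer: $5802$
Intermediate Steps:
$s{\left(t,a \right)} = -2$
$P{\left(U,K \right)} = 2$ ($P{\left(U,K \right)} = \left(-2\right) \left(-1\right) = 2$)
$R{\left(S,C \right)} = -3 + C$
$E = 5822$ ($E = -2 + \left(-31 - 60\right) \left(-64\right) = -2 - -5824 = -2 + 5824 = 5822$)
$R{\left(P{\left(-13,l{\left(-5 \right)} \right)},-17 \right)} + E = \left(-3 - 17\right) + 5822 = -20 + 5822 = 5802$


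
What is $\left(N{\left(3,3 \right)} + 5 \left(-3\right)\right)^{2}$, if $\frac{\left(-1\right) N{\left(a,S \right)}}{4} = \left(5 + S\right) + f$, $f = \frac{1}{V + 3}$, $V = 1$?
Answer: $2304$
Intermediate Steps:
$f = \frac{1}{4}$ ($f = \frac{1}{1 + 3} = \frac{1}{4} \approx 0.25$)
$N{\left(a,S \right)} = -21 - 4 S$ ($N{\left(a,S \right)} = - 4 \left(\left(5 + S\right) + \frac{1}{4}\right) = - 4 \left(\frac{21}{4} + S\right) = -21 - 4 S$)
$\left(N{\left(3,3 \right)} + 5 \left(-3\right)\right)^{2} = \left(\left(-21 - 12\right) + 5 \left(-3\right)\right)^{2} = \left(\left(-21 - 12\right) - 15\right)^{2} = \left(-33 - 15\right)^{2} = \left(-48\right)^{2} = 2304$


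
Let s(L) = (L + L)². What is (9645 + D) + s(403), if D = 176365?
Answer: 835646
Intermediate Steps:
s(L) = 4*L² (s(L) = (2*L)² = 4*L²)
(9645 + D) + s(403) = (9645 + 176365) + 4*403² = 186010 + 4*162409 = 186010 + 649636 = 835646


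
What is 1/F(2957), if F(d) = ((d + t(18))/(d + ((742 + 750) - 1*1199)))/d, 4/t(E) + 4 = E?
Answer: 67271750/20701 ≈ 3249.7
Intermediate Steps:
t(E) = 4/(-4 + E)
F(d) = (2/7 + d)/(d*(293 + d)) (F(d) = ((d + 4/(-4 + 18))/(d + ((742 + 750) - 1*1199)))/d = ((d + 4/14)/(d + (1492 - 1199)))/d = ((d + 4*(1/14))/(d + 293))/d = ((d + 2/7)/(293 + d))/d = ((2/7 + d)/(293 + d))/d = (2/7 + d)/(d*(293 + d)))
1/F(2957) = 1/((2/7 + 2957)/(2957*(293 + 2957))) = 1/((1/2957)*(20701/7)/3250) = 1/((1/2957)*(1/3250)*(20701/7)) = 1/(20701/67271750) = 67271750/20701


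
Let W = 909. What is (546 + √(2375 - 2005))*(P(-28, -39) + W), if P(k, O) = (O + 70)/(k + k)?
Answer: 1984047/4 + 50873*√370/56 ≈ 5.1349e+5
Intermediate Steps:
P(k, O) = (70 + O)/(2*k) (P(k, O) = (70 + O)/((2*k)) = (70 + O)*(1/(2*k)) = (70 + O)/(2*k))
(546 + √(2375 - 2005))*(P(-28, -39) + W) = (546 + √(2375 - 2005))*((½)*(70 - 39)/(-28) + 909) = (546 + √370)*((½)*(-1/28)*31 + 909) = (546 + √370)*(-31/56 + 909) = (546 + √370)*(50873/56) = 1984047/4 + 50873*√370/56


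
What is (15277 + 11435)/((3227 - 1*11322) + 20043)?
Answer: 6678/2987 ≈ 2.2357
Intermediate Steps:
(15277 + 11435)/((3227 - 1*11322) + 20043) = 26712/((3227 - 11322) + 20043) = 26712/(-8095 + 20043) = 26712/11948 = 26712*(1/11948) = 6678/2987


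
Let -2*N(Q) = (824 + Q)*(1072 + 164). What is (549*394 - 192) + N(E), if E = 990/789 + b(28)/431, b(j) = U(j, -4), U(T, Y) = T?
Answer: -33318253746/113353 ≈ -2.9393e+5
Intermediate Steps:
b(j) = j
E = 149594/113353 (E = 990/789 + 28/431 = 990*(1/789) + 28*(1/431) = 330/263 + 28/431 = 149594/113353 ≈ 1.3197)
N(Q) = -509232 - 618*Q (N(Q) = -(824 + Q)*(1072 + 164)/2 = -(824 + Q)*1236/2 = -(1018464 + 1236*Q)/2 = -509232 - 618*Q)
(549*394 - 192) + N(E) = (549*394 - 192) + (-509232 - 618*149594/113353) = (216306 - 192) + (-509232 - 92449092/113353) = 216114 - 57815423988/113353 = -33318253746/113353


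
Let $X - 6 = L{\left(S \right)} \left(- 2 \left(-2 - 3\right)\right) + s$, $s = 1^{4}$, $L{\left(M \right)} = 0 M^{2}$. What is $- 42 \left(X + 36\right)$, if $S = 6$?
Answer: $-1806$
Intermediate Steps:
$L{\left(M \right)} = 0$
$s = 1$
$X = 7$ ($X = 6 + \left(0 \left(- 2 \left(-2 - 3\right)\right) + 1\right) = 6 + \left(0 \left(\left(-2\right) \left(-5\right)\right) + 1\right) = 6 + \left(0 \cdot 10 + 1\right) = 6 + \left(0 + 1\right) = 6 + 1 = 7$)
$- 42 \left(X + 36\right) = - 42 \left(7 + 36\right) = \left(-42\right) 43 = -1806$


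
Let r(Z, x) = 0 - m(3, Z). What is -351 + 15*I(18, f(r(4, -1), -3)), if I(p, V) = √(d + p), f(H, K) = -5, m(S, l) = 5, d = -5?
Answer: -351 + 15*√13 ≈ -296.92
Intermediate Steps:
r(Z, x) = -5 (r(Z, x) = 0 - 1*5 = 0 - 5 = -5)
I(p, V) = √(-5 + p)
-351 + 15*I(18, f(r(4, -1), -3)) = -351 + 15*√(-5 + 18) = -351 + 15*√13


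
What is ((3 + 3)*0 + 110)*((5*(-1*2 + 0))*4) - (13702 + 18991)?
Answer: -37093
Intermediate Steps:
((3 + 3)*0 + 110)*((5*(-1*2 + 0))*4) - (13702 + 18991) = (6*0 + 110)*((5*(-2 + 0))*4) - 1*32693 = (0 + 110)*((5*(-2))*4) - 32693 = 110*(-10*4) - 32693 = 110*(-40) - 32693 = -4400 - 32693 = -37093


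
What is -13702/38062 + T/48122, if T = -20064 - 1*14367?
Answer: -984940183/915809782 ≈ -1.0755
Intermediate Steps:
T = -34431 (T = -20064 - 14367 = -34431)
-13702/38062 + T/48122 = -13702/38062 - 34431/48122 = -13702*1/38062 - 34431*1/48122 = -6851/19031 - 34431/48122 = -984940183/915809782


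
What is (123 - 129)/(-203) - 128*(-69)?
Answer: 1792902/203 ≈ 8832.0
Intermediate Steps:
(123 - 129)/(-203) - 128*(-69) = -6*(-1/203) + 8832 = 6/203 + 8832 = 1792902/203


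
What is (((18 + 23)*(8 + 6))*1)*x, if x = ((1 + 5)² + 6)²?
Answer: 1012536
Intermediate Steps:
x = 1764 (x = (6² + 6)² = (36 + 6)² = 42² = 1764)
(((18 + 23)*(8 + 6))*1)*x = (((18 + 23)*(8 + 6))*1)*1764 = ((41*14)*1)*1764 = (574*1)*1764 = 574*1764 = 1012536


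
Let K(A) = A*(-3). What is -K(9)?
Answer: 27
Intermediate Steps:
K(A) = -3*A
-K(9) = -(-3)*9 = -1*(-27) = 27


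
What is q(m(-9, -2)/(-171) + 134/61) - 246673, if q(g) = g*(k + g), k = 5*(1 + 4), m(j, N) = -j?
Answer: -331272976013/1343281 ≈ -2.4661e+5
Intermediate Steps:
k = 25 (k = 5*5 = 25)
q(g) = g*(25 + g)
q(m(-9, -2)/(-171) + 134/61) - 246673 = (-1*(-9)/(-171) + 134/61)*(25 + (-1*(-9)/(-171) + 134/61)) - 246673 = (9*(-1/171) + 134*(1/61))*(25 + (9*(-1/171) + 134*(1/61))) - 246673 = (-1/19 + 134/61)*(25 + (-1/19 + 134/61)) - 246673 = 2485*(25 + 2485/1159)/1159 - 246673 = (2485/1159)*(31460/1159) - 246673 = 78178100/1343281 - 246673 = -331272976013/1343281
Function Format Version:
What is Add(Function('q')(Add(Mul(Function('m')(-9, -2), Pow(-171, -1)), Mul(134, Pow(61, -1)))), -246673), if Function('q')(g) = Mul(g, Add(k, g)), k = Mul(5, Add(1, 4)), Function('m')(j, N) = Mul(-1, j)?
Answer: Rational(-331272976013, 1343281) ≈ -2.4661e+5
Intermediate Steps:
k = 25 (k = Mul(5, 5) = 25)
Function('q')(g) = Mul(g, Add(25, g))
Add(Function('q')(Add(Mul(Function('m')(-9, -2), Pow(-171, -1)), Mul(134, Pow(61, -1)))), -246673) = Add(Mul(Add(Mul(Mul(-1, -9), Pow(-171, -1)), Mul(134, Pow(61, -1))), Add(25, Add(Mul(Mul(-1, -9), Pow(-171, -1)), Mul(134, Pow(61, -1))))), -246673) = Add(Mul(Add(Mul(9, Rational(-1, 171)), Mul(134, Rational(1, 61))), Add(25, Add(Mul(9, Rational(-1, 171)), Mul(134, Rational(1, 61))))), -246673) = Add(Mul(Add(Rational(-1, 19), Rational(134, 61)), Add(25, Add(Rational(-1, 19), Rational(134, 61)))), -246673) = Add(Mul(Rational(2485, 1159), Add(25, Rational(2485, 1159))), -246673) = Add(Mul(Rational(2485, 1159), Rational(31460, 1159)), -246673) = Add(Rational(78178100, 1343281), -246673) = Rational(-331272976013, 1343281)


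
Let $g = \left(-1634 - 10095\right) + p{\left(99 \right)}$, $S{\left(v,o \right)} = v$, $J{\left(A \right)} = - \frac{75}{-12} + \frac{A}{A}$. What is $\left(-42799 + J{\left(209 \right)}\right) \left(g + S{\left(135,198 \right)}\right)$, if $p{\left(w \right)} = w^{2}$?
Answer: $\frac{306902431}{4} \approx 7.6726 \cdot 10^{7}$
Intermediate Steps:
$J{\left(A \right)} = \frac{29}{4}$ ($J{\left(A \right)} = \left(-75\right) \left(- \frac{1}{12}\right) + 1 = \frac{25}{4} + 1 = \frac{29}{4}$)
$g = -1928$ ($g = \left(-1634 - 10095\right) + 99^{2} = -11729 + 9801 = -1928$)
$\left(-42799 + J{\left(209 \right)}\right) \left(g + S{\left(135,198 \right)}\right) = \left(-42799 + \frac{29}{4}\right) \left(-1928 + 135\right) = \left(- \frac{171167}{4}\right) \left(-1793\right) = \frac{306902431}{4}$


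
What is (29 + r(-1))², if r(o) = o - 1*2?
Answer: 676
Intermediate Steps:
r(o) = -2 + o (r(o) = o - 2 = -2 + o)
(29 + r(-1))² = (29 + (-2 - 1))² = (29 - 3)² = 26² = 676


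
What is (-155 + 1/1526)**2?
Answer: 55945967841/2328676 ≈ 24025.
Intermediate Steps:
(-155 + 1/1526)**2 = (-236529/1526)**2 = 55945967841/2328676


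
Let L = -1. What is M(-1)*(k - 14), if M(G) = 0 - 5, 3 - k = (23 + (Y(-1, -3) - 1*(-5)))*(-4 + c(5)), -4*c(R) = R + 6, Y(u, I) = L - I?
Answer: -1915/2 ≈ -957.50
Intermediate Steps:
Y(u, I) = -1 - I
c(R) = -3/2 - R/4 (c(R) = -(R + 6)/4 = -(6 + R)/4 = -3/2 - R/4)
k = 411/2 (k = 3 - (23 + ((-1 - 1*(-3)) - 1*(-5)))*(-4 + (-3/2 - ¼*5)) = 3 - (23 + ((-1 + 3) + 5))*(-4 + (-3/2 - 5/4)) = 3 - (23 + (2 + 5))*(-4 - 11/4) = 3 - (23 + 7)*(-27)/4 = 3 - 30*(-27)/4 = 3 - 1*(-405/2) = 3 + 405/2 = 411/2 ≈ 205.50)
M(G) = -5
M(-1)*(k - 14) = -5*(411/2 - 14) = -5*383/2 = -1915/2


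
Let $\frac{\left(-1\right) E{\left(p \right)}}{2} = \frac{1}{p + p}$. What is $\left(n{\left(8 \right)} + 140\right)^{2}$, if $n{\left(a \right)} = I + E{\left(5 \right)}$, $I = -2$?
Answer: $\frac{474721}{25} \approx 18989.0$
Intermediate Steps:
$E{\left(p \right)} = - \frac{1}{p}$ ($E{\left(p \right)} = - \frac{2}{p + p} = - \frac{2}{2 p} = - 2 \frac{1}{2 p} = - \frac{1}{p}$)
$n{\left(a \right)} = - \frac{11}{5}$ ($n{\left(a \right)} = -2 - \frac{1}{5} = - \frac{11}{5}$)
$\left(n{\left(8 \right)} + 140\right)^{2} = \left(- \frac{11}{5} + 140\right)^{2} = \left(\frac{689}{5}\right)^{2} = \frac{474721}{25}$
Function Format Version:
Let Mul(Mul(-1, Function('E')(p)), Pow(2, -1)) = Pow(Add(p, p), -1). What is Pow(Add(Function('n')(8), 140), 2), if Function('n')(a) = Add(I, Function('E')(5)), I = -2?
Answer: Rational(474721, 25) ≈ 18989.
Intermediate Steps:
Function('E')(p) = Mul(-1, Pow(p, -1)) (Function('E')(p) = Mul(-2, Pow(Add(p, p), -1)) = Mul(-2, Pow(Mul(2, p), -1)) = Mul(-2, Mul(Rational(1, 2), Pow(p, -1))) = Mul(-1, Pow(p, -1)))
Function('n')(a) = Rational(-11, 5) (Function('n')(a) = Add(-2, Mul(-1, Pow(5, -1))) = Add(-2, Mul(-1, Rational(1, 5))) = Add(-2, Rational(-1, 5)) = Rational(-11, 5))
Pow(Add(Function('n')(8), 140), 2) = Pow(Add(Rational(-11, 5), 140), 2) = Pow(Rational(689, 5), 2) = Rational(474721, 25)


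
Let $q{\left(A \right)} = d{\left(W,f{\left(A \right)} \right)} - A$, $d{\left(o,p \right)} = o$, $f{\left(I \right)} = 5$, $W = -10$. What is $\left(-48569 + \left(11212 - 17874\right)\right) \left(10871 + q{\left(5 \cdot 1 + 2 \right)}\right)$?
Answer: $-599477274$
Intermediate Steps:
$q{\left(A \right)} = -10 - A$
$\left(-48569 + \left(11212 - 17874\right)\right) \left(10871 + q{\left(5 \cdot 1 + 2 \right)}\right) = \left(-48569 + \left(11212 - 17874\right)\right) \left(10871 - \left(12 + 5\right)\right) = \left(-48569 + \left(11212 - 17874\right)\right) \left(10871 - 17\right) = \left(-48569 - 6662\right) \left(10871 - 17\right) = - 55231 \left(10871 - 17\right) = \left(-55231\right) 10854 = -599477274$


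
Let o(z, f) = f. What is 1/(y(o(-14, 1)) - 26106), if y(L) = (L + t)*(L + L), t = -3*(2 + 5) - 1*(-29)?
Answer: -1/26088 ≈ -3.8332e-5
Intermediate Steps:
t = 8 (t = -3*7 + 29 = -21 + 29 = 8)
y(L) = 2*L*(8 + L) (y(L) = (L + 8)*(L + L) = (8 + L)*(2*L) = 2*L*(8 + L))
1/(y(o(-14, 1)) - 26106) = 1/(2*1*(8 + 1) - 26106) = 1/(2*1*9 - 26106) = 1/(18 - 26106) = 1/(-26088) = -1/26088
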